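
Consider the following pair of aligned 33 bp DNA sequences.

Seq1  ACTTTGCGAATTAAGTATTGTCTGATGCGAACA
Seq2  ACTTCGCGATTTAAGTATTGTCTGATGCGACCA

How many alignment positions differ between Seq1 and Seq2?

3

Differing sites — 5:T/C; 10:A/T; 31:A/C.
That gives 3 mismatches out of 33 aligned sites, so the Hamming distance is 3.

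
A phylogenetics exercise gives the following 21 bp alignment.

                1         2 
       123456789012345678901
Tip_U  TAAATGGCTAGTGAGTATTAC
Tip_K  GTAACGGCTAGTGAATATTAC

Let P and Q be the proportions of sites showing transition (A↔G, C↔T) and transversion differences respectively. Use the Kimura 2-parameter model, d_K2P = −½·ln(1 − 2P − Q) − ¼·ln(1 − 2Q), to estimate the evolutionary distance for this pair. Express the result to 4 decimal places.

Mismatches occur at site 1 (T↔G, transversion), site 2 (A↔T, transversion), site 5 (T↔C, transition), site 15 (G↔A, transition).
Of the 4 differences, 2 transitions and 2 transversions over 21 sites: P = 2/21 = 0.095238, Q = 2/21 = 0.095238.
d = −0.5·ln(0.714286) − 0.25·ln(0.809524) = −0.5·(-0.336472) − 0.25·(-0.211309) = 0.2211.

0.2211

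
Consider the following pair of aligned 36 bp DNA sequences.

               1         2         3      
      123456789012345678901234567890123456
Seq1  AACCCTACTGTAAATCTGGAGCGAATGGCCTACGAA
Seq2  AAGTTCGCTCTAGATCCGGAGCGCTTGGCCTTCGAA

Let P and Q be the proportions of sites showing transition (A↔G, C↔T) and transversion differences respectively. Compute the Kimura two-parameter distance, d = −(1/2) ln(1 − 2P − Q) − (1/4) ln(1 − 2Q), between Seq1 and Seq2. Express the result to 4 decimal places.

The sequences differ at positions 3 (C/G, transversion), 4 (C/T, transition), 5 (C/T, transition), 6 (T/C, transition), 7 (A/G, transition), 10 (G/C, transversion), 13 (A/G, transition), 17 (T/C, transition), 24 (A/C, transversion), 25 (A/T, transversion), 32 (A/T, transversion).
Of the 11 differences, 6 transitions and 5 transversions over 36 sites: P = 6/36 = 0.166667, Q = 5/36 = 0.138889.
d = −0.5·ln(0.527777) − 0.25·ln(0.722222) = −0.5·(-0.639081) − 0.25·(-0.325423) = 0.4009.

0.4009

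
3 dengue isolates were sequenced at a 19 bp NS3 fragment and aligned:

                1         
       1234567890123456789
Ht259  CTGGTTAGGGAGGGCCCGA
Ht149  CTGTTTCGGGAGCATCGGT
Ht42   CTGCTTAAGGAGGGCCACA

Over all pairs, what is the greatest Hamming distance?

9

Pairwise Hamming distances:
  Ht259 vs Ht149: 7
  Ht259 vs Ht42: 4
  Ht149 vs Ht42: 9
The largest is 9, between Ht149 and Ht42.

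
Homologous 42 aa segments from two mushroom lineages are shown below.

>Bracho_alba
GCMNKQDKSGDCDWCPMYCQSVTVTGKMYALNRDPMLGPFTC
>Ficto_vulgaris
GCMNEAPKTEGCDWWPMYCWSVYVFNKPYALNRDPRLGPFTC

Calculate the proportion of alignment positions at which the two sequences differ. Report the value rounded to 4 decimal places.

0.3095

Differing sites — 5:K/E; 6:Q/A; 7:D/P; 9:S/T; 10:G/E; 11:D/G; 15:C/W; 20:Q/W; 23:T/Y; 25:T/F; 26:G/N; 28:M/P; 36:M/R.
There are 13 differences over 42 sites, so p = 13/42 = 0.3095.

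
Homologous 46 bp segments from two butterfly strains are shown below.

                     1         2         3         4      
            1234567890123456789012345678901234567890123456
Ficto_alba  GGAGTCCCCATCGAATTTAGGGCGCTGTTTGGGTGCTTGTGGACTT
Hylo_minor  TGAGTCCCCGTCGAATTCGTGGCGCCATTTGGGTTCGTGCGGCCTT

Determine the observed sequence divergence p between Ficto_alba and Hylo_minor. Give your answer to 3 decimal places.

0.239

The sequences differ at positions 1 (G/T), 10 (A/G), 18 (T/C), 19 (A/G), 20 (G/T), 26 (T/C), 27 (G/A), 35 (G/T), 37 (T/G), 40 (T/C), 43 (A/C).
There are 11 differences over 46 sites, so p = 11/46 = 0.239.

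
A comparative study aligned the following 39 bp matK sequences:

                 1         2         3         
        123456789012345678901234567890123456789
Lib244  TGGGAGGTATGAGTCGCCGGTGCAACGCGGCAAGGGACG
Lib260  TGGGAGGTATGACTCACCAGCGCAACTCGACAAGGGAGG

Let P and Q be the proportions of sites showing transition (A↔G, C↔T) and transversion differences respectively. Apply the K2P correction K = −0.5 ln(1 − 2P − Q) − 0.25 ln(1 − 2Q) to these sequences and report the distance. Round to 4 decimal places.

0.2074

Differing sites — 13:G/C (Tv); 16:G/A (Ti); 19:G/A (Ti); 21:T/C (Ti); 27:G/T (Tv); 30:G/A (Ti); 38:C/G (Tv).
Of the 7 differences, 4 transitions and 3 transversions over 39 sites: P = 4/39 = 0.102564, Q = 3/39 = 0.076923.
d = −0.5·ln(0.717949) − 0.25·ln(0.846154) = −0.5·(-0.331357) − 0.25·(-0.167054) = 0.2074.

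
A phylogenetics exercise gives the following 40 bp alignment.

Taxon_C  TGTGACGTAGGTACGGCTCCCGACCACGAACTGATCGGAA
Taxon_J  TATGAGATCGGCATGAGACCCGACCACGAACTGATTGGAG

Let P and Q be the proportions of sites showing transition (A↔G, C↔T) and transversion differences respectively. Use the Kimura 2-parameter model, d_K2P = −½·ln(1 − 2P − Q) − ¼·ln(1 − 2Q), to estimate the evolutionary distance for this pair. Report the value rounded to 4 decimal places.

Differing sites — 2:G/A (Ti); 6:C/G (Tv); 7:G/A (Ti); 9:A/C (Tv); 12:T/C (Ti); 14:C/T (Ti); 16:G/A (Ti); 17:C/G (Tv); 18:T/A (Tv); 36:C/T (Ti); 40:A/G (Ti).
Of the 11 differences, 7 transitions and 4 transversions over 40 sites: P = 7/40 = 0.175000, Q = 4/40 = 0.100000.
d = −0.5·ln(0.550000) − 0.25·ln(0.800000) = −0.5·(-0.597837) − 0.25·(-0.223144) = 0.3547.

0.3547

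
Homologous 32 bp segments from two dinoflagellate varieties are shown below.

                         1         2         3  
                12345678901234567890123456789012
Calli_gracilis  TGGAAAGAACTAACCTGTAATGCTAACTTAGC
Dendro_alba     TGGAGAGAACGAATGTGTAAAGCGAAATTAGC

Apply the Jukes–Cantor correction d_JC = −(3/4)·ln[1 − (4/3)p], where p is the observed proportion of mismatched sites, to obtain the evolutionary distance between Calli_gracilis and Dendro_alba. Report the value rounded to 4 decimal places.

0.2586

The sequences differ at positions 5 (A/G), 11 (T/G), 14 (C/T), 15 (C/G), 21 (T/A), 24 (T/G), 27 (C/A).
p = 7/32 = 0.218750.
d = −0.75 · ln(1 − (4/3)·0.218750) = −0.75 · ln(0.708333) = −0.75 · (-0.344841) = 0.2586.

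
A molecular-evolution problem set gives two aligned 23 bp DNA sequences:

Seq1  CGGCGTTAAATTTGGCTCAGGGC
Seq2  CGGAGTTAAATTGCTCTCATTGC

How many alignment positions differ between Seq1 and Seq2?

The sequences differ at positions 4 (C/A), 13 (T/G), 14 (G/C), 15 (G/T), 20 (G/T), 21 (G/T).
That gives 6 mismatches out of 23 aligned sites, so the Hamming distance is 6.

6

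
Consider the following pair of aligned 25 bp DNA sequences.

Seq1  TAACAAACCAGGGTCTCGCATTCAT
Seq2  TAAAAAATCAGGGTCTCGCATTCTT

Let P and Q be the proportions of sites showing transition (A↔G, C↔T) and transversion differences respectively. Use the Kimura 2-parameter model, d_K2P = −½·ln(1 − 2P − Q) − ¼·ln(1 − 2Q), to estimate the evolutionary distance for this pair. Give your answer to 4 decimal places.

0.1308

The sequences differ at positions 4 (C/A, transversion), 8 (C/T, transition), 24 (A/T, transversion).
Of the 3 differences, 1 transition and 2 transversions over 25 sites: P = 1/25 = 0.040000, Q = 2/25 = 0.080000.
d = −0.5·ln(0.840000) − 0.25·ln(0.840000) = −0.5·(-0.174353) − 0.25·(-0.174353) = 0.1308.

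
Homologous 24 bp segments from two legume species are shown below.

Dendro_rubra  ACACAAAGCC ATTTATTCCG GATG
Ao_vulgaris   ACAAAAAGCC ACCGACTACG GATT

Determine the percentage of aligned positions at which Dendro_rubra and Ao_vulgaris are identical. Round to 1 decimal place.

70.8%

Differing sites — 4:C/A; 12:T/C; 13:T/C; 14:T/G; 16:T/C; 18:C/A; 24:G/T.
17 of the 24 sites match, so the percent identity is 17/24 × 100 = 70.8%.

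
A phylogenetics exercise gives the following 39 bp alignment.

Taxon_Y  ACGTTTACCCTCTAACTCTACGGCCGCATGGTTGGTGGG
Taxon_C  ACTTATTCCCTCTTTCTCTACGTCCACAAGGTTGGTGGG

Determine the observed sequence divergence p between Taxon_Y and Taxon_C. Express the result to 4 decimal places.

0.2051

Mismatches occur at site 3 (G/T), site 5 (T/A), site 7 (A/T), site 14 (A/T), site 15 (A/T), site 23 (G/T), site 26 (G/A), site 29 (T/A).
There are 8 differences over 39 sites, so p = 8/39 = 0.2051.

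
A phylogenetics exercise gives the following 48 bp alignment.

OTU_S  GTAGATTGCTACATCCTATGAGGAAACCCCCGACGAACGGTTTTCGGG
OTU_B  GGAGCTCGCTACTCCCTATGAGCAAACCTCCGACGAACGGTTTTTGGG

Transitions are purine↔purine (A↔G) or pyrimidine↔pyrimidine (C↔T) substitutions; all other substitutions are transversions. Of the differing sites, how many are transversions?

4

The sequences differ at positions 2 (T/G, transversion), 5 (A/C, transversion), 7 (T/C, transition), 13 (A/T, transversion), 14 (T/C, transition), 23 (G/C, transversion), 29 (C/T, transition), 45 (C/T, transition).
Of the 8 differences, 4 transitions and 4 transversions, so the answer is 4.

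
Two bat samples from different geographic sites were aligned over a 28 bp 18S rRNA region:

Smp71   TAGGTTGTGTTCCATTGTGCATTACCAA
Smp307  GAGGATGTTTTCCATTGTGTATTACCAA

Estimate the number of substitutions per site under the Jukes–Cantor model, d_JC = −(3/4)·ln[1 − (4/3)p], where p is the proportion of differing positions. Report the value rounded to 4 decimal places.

0.1585

Mismatches occur at site 1 (T/G), site 5 (T/A), site 9 (G/T), site 20 (C/T).
p = 4/28 = 0.142857.
d = −0.75 · ln(1 − (4/3)·0.142857) = −0.75 · ln(0.809524) = −0.75 · (-0.211309) = 0.1585.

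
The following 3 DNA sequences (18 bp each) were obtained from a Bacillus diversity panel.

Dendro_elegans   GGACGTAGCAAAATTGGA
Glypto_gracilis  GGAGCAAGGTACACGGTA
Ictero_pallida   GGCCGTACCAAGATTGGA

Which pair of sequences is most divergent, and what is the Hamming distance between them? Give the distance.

Pairwise Hamming distances:
  Dendro_elegans vs Glypto_gracilis: 9
  Dendro_elegans vs Ictero_pallida: 3
  Glypto_gracilis vs Ictero_pallida: 11
The largest is 11, between Glypto_gracilis and Ictero_pallida.

11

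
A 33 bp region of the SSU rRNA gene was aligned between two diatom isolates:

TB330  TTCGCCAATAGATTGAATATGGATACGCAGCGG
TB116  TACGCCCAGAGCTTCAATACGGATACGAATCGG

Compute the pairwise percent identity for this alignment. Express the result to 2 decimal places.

The sequences differ at positions 2 (T/A), 7 (A/C), 9 (T/G), 12 (A/C), 15 (G/C), 20 (T/C), 28 (C/A), 30 (G/T).
25 of the 33 sites match, so the percent identity is 25/33 × 100 = 75.76%.

75.76%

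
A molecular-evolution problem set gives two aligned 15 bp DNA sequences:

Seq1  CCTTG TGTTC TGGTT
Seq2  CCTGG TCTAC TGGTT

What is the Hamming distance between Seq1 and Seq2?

Differing sites — 4:T/G; 7:G/C; 9:T/A.
That gives 3 mismatches out of 15 aligned sites, so the Hamming distance is 3.

3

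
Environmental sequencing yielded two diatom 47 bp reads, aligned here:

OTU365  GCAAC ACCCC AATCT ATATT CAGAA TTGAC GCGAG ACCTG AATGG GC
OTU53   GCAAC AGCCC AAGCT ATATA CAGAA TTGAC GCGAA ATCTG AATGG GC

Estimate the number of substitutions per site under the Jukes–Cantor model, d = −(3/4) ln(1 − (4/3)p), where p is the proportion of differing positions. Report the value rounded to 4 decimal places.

Mismatches occur at site 7 (C↔G), site 13 (T↔G), site 20 (T↔A), site 35 (G↔A), site 37 (C↔T).
p = 5/47 = 0.106383.
d = −0.75 · ln(1 − (4/3)·0.106383) = −0.75 · ln(0.858156) = −0.75 · (-0.152969) = 0.1147.

0.1147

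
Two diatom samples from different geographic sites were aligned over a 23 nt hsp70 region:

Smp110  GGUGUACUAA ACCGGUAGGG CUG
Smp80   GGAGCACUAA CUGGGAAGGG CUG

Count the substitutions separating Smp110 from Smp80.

Differing sites — 3:U/A; 5:U/C; 11:A/C; 12:C/U; 13:C/G; 16:U/A.
That gives 6 mismatches out of 23 aligned sites, so the Hamming distance is 6.

6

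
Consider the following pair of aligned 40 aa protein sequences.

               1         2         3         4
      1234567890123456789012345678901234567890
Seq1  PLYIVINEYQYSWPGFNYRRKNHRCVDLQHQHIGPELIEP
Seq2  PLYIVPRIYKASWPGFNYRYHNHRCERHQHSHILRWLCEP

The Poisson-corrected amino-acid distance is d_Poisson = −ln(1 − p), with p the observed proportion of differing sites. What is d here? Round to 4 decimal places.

0.4700

The sequences differ at positions 6 (I/P), 7 (N/R), 8 (E/I), 10 (Q/K), 11 (Y/A), 20 (R/Y), 21 (K/H), 26 (V/E), 27 (D/R), 28 (L/H), 31 (Q/S), 34 (G/L), 35 (P/R), 36 (E/W), 38 (I/C).
p = 15/40 = 0.375000.
d = −ln(1 − 0.375000) = −ln(0.625000) = 0.4700.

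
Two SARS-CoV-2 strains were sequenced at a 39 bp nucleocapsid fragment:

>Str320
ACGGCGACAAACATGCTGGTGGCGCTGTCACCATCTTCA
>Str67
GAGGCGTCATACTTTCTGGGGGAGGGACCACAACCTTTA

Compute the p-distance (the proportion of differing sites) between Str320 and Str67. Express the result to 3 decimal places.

0.385

Mismatches occur at site 1 (A→G), site 2 (C→A), site 7 (A→T), site 10 (A→T), site 13 (A→T), site 15 (G→T), site 20 (T→G), site 23 (C→A), site 25 (C→G), site 26 (T→G), site 27 (G→A), site 28 (T→C), site 32 (C→A), site 34 (T→C), site 38 (C→T).
There are 15 differences over 39 sites, so p = 15/39 = 0.385.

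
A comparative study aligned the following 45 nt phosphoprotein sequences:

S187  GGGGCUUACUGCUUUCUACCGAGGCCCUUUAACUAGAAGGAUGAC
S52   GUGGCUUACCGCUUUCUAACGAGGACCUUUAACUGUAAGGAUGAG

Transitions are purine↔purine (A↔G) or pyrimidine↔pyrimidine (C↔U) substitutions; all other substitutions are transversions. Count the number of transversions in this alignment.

5

The sequences differ at positions 2 (G/U, transversion), 10 (U/C, transition), 19 (C/A, transversion), 25 (C/A, transversion), 35 (A/G, transition), 36 (G/U, transversion), 45 (C/G, transversion).
Of the 7 differences, 2 transitions and 5 transversions, so the answer is 5.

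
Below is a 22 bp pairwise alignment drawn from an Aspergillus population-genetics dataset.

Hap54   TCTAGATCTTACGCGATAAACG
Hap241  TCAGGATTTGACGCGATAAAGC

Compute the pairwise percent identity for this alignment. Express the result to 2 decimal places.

Mismatches occur at site 3 (T/A), site 4 (A/G), site 8 (C/T), site 10 (T/G), site 21 (C/G), site 22 (G/C).
16 of the 22 sites match, so the percent identity is 16/22 × 100 = 72.73%.

72.73%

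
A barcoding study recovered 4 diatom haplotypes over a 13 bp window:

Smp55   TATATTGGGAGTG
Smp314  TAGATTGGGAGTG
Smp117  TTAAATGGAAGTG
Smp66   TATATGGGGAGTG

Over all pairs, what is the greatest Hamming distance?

Pairwise Hamming distances:
  Smp55 vs Smp314: 1
  Smp55 vs Smp117: 4
  Smp55 vs Smp66: 1
  Smp314 vs Smp117: 4
  Smp314 vs Smp66: 2
  Smp117 vs Smp66: 5
The largest is 5, between Smp117 and Smp66.

5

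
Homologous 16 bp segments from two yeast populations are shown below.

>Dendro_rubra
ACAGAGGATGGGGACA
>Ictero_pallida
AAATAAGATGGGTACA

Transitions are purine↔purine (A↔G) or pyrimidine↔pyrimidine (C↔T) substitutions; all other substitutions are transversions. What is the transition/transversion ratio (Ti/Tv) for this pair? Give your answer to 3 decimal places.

0.333

Differing sites — 2:C/A (Tv); 4:G/T (Tv); 6:G/A (Ti); 13:G/T (Tv).
Of the 4 differences, 1 transition and 3 transversions, so Ti/Tv = 1/3 = 0.333.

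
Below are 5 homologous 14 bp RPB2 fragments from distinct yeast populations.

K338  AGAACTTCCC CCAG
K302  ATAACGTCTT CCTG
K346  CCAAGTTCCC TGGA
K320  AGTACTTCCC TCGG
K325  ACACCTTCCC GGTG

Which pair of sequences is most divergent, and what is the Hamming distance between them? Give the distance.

Pairwise Hamming distances:
  K338 vs K302: 5
  K338 vs K346: 7
  K338 vs K320: 3
  K338 vs K325: 5
  K302 vs K346: 10
  K302 vs K320: 7
  K302 vs K325: 7
  K346 vs K320: 6
  K346 vs K325: 6
  K320 vs K325: 6
The largest is 10, between K302 and K346.

10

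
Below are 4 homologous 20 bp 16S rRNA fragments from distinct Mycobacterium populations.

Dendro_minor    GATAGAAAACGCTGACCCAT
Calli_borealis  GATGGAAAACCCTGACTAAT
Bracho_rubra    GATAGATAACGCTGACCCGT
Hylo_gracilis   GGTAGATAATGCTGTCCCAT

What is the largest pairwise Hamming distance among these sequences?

8

Pairwise Hamming distances:
  Dendro_minor vs Calli_borealis: 4
  Dendro_minor vs Bracho_rubra: 2
  Dendro_minor vs Hylo_gracilis: 4
  Calli_borealis vs Bracho_rubra: 6
  Calli_borealis vs Hylo_gracilis: 8
  Bracho_rubra vs Hylo_gracilis: 4
The largest is 8, between Calli_borealis and Hylo_gracilis.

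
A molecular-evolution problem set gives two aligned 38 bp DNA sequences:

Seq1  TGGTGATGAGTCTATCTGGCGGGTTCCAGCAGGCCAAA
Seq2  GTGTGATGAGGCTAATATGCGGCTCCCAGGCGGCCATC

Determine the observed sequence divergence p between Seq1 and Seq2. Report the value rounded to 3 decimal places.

0.342

Differing sites — 1:T/G; 2:G/T; 11:T/G; 15:T/A; 16:C/T; 17:T/A; 18:G/T; 23:G/C; 25:T/C; 30:C/G; 31:A/C; 37:A/T; 38:A/C.
There are 13 differences over 38 sites, so p = 13/38 = 0.342.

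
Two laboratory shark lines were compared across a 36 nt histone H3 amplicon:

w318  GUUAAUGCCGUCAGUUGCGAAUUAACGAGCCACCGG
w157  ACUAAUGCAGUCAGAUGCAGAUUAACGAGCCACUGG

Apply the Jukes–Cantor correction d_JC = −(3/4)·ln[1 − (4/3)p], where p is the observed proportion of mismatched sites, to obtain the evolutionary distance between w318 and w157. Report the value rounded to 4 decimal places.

Mismatches occur at site 1 (G→A), site 2 (U→C), site 9 (C→A), site 15 (U→A), site 19 (G→A), site 20 (A→G), site 34 (C→U).
p = 7/36 = 0.194444.
d = −0.75 · ln(1 − (4/3)·0.194444) = −0.75 · ln(0.740741) = −0.75 · (-0.300104) = 0.2251.

0.2251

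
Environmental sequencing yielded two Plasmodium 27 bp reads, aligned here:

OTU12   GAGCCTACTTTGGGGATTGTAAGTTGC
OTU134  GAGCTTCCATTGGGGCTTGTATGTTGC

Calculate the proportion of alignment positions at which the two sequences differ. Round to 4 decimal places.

0.1852

The sequences differ at positions 5 (C/T), 7 (A/C), 9 (T/A), 16 (A/C), 22 (A/T).
There are 5 differences over 27 sites, so p = 5/27 = 0.1852.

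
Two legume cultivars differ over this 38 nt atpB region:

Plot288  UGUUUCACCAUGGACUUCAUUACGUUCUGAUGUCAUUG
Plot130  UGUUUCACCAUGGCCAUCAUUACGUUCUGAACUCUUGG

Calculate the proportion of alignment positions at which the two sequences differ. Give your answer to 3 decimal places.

Differing sites — 14:A/C; 16:U/A; 31:U/A; 32:G/C; 35:A/U; 37:U/G.
There are 6 differences over 38 sites, so p = 6/38 = 0.158.

0.158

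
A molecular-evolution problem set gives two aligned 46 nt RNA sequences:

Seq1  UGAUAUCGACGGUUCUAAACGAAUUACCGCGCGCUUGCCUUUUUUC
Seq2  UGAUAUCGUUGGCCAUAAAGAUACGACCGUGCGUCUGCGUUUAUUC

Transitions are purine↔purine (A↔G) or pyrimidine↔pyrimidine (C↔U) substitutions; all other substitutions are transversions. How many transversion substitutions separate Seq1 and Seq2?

7

Mismatches occur at site 9 (A/U, transversion), site 10 (C/U, transition), site 13 (U/C, transition), site 14 (U/C, transition), site 15 (C/A, transversion), site 20 (C/G, transversion), site 21 (G/A, transition), site 22 (A/U, transversion), site 24 (U/C, transition), site 25 (U/G, transversion), site 30 (C/U, transition), site 34 (C/U, transition), site 35 (U/C, transition), site 39 (C/G, transversion), site 43 (U/A, transversion).
Of the 15 differences, 8 transitions and 7 transversions, so the answer is 7.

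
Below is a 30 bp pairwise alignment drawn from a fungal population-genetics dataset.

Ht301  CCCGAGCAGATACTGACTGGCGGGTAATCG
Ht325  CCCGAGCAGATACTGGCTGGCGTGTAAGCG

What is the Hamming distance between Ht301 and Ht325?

3

Mismatches occur at site 16 (A/G), site 23 (G/T), site 28 (T/G).
That gives 3 mismatches out of 30 aligned sites, so the Hamming distance is 3.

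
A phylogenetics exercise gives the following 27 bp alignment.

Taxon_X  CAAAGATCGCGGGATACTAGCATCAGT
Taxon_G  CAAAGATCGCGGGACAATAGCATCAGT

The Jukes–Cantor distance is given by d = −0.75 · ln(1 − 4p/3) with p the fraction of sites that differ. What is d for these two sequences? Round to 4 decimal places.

0.0780

Mismatches occur at site 15 (T/C), site 17 (C/A).
p = 2/27 = 0.074074.
d = −0.75 · ln(1 − (4/3)·0.074074) = −0.75 · ln(0.901235) = −0.75 · (-0.103989) = 0.0780.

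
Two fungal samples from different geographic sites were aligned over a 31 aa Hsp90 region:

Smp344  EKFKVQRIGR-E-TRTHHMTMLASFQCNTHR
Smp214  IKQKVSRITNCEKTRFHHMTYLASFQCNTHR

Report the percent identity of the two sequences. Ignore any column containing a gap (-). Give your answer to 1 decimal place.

75.9%

Excluding the 2 gap columns leaves 29 comparable sites.
Mismatches occur at site 1 (E/I), site 3 (F/Q), site 6 (Q/S), site 9 (G/T), site 10 (R/N), site 16 (T/F), site 21 (M/Y).
22 of the 29 comparable sites match, so the percent identity is 22/29 × 100 = 75.9%.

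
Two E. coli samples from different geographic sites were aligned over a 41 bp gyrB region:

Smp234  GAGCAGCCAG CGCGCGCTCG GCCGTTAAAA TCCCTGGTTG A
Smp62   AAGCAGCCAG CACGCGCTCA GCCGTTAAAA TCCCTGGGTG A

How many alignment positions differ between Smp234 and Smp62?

Differing sites — 1:G/A; 12:G/A; 20:G/A; 38:T/G.
That gives 4 mismatches out of 41 aligned sites, so the Hamming distance is 4.

4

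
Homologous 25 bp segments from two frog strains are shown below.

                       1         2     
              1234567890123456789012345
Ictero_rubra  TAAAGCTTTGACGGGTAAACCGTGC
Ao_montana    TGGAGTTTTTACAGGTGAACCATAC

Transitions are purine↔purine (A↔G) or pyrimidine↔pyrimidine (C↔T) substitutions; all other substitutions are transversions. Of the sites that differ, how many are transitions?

7

Mismatches occur at site 2 (A/G, transition), site 3 (A/G, transition), site 6 (C/T, transition), site 10 (G/T, transversion), site 13 (G/A, transition), site 17 (A/G, transition), site 22 (G/A, transition), site 24 (G/A, transition).
Of the 8 differences, 7 transitions and 1 transversion, so the answer is 7.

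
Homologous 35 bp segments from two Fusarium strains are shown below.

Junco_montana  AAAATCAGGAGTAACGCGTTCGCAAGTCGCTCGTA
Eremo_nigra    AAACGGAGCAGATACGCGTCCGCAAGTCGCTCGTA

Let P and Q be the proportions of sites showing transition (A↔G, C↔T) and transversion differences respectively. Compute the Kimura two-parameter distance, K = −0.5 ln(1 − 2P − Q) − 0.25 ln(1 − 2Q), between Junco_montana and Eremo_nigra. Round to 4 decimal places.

0.2347

Mismatches occur at site 4 (A/C, transversion), site 5 (T/G, transversion), site 6 (C/G, transversion), site 9 (G/C, transversion), site 12 (T/A, transversion), site 13 (A/T, transversion), site 20 (T/C, transition).
Of the 7 differences, 1 transition and 6 transversions over 35 sites: P = 1/35 = 0.028571, Q = 6/35 = 0.171429.
d = −0.5·ln(0.771429) − 0.25·ln(0.657142) = −0.5·(-0.259511) − 0.25·(-0.419855) = 0.2347.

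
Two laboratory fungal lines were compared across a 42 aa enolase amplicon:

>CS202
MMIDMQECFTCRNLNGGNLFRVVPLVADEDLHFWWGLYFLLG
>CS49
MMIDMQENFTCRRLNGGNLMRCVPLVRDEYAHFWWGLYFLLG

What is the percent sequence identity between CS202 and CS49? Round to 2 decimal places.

Differing sites — 8:C/N; 13:N/R; 20:F/M; 22:V/C; 27:A/R; 30:D/Y; 31:L/A.
35 of the 42 sites match, so the percent identity is 35/42 × 100 = 83.33%.

83.33%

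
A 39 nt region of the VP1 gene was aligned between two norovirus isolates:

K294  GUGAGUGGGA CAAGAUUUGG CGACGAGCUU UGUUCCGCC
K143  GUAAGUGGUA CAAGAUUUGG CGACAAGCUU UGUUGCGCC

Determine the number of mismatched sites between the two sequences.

Mismatches occur at site 3 (G/A), site 9 (G/U), site 25 (G/A), site 35 (C/G).
That gives 4 mismatches out of 39 aligned sites, so the Hamming distance is 4.

4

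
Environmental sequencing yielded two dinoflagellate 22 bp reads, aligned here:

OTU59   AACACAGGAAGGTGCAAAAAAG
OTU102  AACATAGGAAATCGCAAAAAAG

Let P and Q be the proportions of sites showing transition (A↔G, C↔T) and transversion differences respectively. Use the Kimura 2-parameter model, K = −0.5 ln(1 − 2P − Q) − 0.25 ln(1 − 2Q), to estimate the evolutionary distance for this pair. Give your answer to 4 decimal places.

The sequences differ at positions 5 (C/T, transition), 11 (G/A, transition), 12 (G/T, transversion), 13 (T/C, transition).
Of the 4 differences, 3 transitions and 1 transversion over 22 sites: P = 3/22 = 0.136364, Q = 1/22 = 0.045455.
d = −0.5·ln(0.681817) − 0.25·ln(0.909090) = −0.5·(-0.382994) − 0.25·(-0.095311) = 0.2153.

0.2153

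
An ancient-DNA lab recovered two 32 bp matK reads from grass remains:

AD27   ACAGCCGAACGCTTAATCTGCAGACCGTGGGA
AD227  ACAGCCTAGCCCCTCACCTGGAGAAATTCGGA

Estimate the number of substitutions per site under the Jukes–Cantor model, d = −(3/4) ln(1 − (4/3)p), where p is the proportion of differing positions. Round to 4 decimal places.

0.4598

Mismatches occur at site 7 (G↔T), site 9 (A↔G), site 11 (G↔C), site 13 (T↔C), site 15 (A↔C), site 17 (T↔C), site 21 (C↔G), site 25 (C↔A), site 26 (C↔A), site 27 (G↔T), site 29 (G↔C).
p = 11/32 = 0.343750.
d = −0.75 · ln(1 − (4/3)·0.343750) = −0.75 · ln(0.541667) = −0.75 · (-0.613104) = 0.4598.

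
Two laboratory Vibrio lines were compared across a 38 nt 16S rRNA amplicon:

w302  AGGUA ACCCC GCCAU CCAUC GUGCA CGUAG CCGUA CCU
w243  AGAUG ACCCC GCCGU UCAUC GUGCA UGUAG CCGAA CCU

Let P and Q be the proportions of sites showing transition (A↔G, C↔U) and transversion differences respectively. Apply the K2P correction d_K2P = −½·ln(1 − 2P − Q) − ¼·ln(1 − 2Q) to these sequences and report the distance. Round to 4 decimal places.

0.1844

Mismatches occur at site 3 (G→A, transition), site 5 (A→G, transition), site 14 (A→G, transition), site 16 (C→U, transition), site 26 (C→U, transition), site 34 (U→A, transversion).
Of the 6 differences, 5 transitions and 1 transversion over 38 sites: P = 5/38 = 0.131579, Q = 1/38 = 0.026316.
d = −0.5·ln(0.710526) − 0.25·ln(0.947368) = −0.5·(-0.341750) − 0.25·(-0.054068) = 0.1844.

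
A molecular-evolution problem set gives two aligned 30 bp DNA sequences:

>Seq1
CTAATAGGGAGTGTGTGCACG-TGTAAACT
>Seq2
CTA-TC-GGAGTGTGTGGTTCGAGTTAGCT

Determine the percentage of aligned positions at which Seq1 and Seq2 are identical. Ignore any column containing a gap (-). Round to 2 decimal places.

70.37%

Excluding the 3 gap columns leaves 27 comparable sites.
The sequences differ at positions 6 (A/C), 18 (C/G), 19 (A/T), 20 (C/T), 21 (G/C), 23 (T/A), 26 (A/T), 28 (A/G).
19 of the 27 comparable sites match, so the percent identity is 19/27 × 100 = 70.37%.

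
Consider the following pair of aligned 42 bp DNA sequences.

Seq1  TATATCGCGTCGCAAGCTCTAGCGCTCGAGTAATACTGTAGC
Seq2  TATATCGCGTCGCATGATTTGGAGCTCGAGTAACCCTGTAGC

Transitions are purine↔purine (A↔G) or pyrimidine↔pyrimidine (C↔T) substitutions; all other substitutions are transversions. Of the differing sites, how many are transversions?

4

Mismatches occur at site 15 (A↔T, transversion), site 17 (C↔A, transversion), site 19 (C↔T, transition), site 21 (A↔G, transition), site 23 (C↔A, transversion), site 34 (T↔C, transition), site 35 (A↔C, transversion).
Of the 7 differences, 3 transitions and 4 transversions, so the answer is 4.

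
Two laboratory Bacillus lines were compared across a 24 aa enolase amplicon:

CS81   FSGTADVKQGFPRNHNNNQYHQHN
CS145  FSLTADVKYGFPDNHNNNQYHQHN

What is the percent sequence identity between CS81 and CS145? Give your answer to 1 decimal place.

The sequences differ at positions 3 (G/L), 9 (Q/Y), 13 (R/D).
21 of the 24 sites match, so the percent identity is 21/24 × 100 = 87.5%.

87.5%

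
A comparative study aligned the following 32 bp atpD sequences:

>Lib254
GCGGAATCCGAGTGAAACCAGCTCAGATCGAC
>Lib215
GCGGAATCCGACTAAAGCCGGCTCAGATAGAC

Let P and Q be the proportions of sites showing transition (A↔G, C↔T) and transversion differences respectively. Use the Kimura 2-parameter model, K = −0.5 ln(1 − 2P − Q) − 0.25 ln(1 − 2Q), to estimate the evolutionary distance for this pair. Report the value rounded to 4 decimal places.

0.1772

The sequences differ at positions 12 (G/C, transversion), 14 (G/A, transition), 17 (A/G, transition), 20 (A/G, transition), 29 (C/A, transversion).
Of the 5 differences, 3 transitions and 2 transversions over 32 sites: P = 3/32 = 0.093750, Q = 2/32 = 0.062500.
d = −0.5·ln(0.750000) − 0.25·ln(0.875000) = −0.5·(-0.287682) − 0.25·(-0.133531) = 0.1772.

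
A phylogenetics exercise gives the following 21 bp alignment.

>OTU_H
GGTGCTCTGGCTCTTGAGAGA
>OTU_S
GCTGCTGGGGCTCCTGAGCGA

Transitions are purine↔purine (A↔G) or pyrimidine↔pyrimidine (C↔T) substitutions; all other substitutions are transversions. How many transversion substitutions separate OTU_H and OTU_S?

4

The sequences differ at positions 2 (G/C, transversion), 7 (C/G, transversion), 8 (T/G, transversion), 14 (T/C, transition), 19 (A/C, transversion).
Of the 5 differences, 1 transition and 4 transversions, so the answer is 4.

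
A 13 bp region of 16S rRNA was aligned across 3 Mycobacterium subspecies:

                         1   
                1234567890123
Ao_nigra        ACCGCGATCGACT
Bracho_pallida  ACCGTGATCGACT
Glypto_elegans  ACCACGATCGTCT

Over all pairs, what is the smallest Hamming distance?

Pairwise Hamming distances:
  Ao_nigra vs Bracho_pallida: 1
  Ao_nigra vs Glypto_elegans: 2
  Bracho_pallida vs Glypto_elegans: 3
The smallest is 1, between Ao_nigra and Bracho_pallida.

1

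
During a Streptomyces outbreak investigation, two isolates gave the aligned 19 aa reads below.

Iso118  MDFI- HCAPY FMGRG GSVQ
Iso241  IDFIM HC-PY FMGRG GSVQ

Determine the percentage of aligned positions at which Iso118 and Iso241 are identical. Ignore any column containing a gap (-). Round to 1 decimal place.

94.1%

Excluding the 2 gap columns leaves 17 comparable sites.
Differing sites — 1:M/I.
16 of the 17 comparable sites match, so the percent identity is 16/17 × 100 = 94.1%.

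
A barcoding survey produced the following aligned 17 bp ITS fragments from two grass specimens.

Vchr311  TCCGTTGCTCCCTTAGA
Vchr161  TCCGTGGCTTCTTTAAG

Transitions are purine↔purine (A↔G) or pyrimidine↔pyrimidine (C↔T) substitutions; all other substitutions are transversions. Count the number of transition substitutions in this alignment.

4

Differing sites — 6:T/G (Tv); 10:C/T (Ti); 12:C/T (Ti); 16:G/A (Ti); 17:A/G (Ti).
Of the 5 differences, 4 transitions and 1 transversion, so the answer is 4.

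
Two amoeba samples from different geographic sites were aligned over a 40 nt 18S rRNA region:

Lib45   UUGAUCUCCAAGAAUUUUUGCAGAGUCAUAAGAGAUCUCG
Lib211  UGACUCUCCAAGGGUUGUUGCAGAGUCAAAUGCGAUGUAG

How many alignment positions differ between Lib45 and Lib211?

Differing sites — 2:U/G; 3:G/A; 4:A/C; 13:A/G; 14:A/G; 17:U/G; 29:U/A; 31:A/U; 33:A/C; 37:C/G; 39:C/A.
That gives 11 mismatches out of 40 aligned sites, so the Hamming distance is 11.

11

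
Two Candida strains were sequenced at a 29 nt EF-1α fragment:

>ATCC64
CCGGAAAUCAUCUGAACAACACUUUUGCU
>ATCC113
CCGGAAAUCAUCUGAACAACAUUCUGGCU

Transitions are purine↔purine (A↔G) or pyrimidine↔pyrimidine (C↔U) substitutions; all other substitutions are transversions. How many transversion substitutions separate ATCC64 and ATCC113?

1

Differing sites — 22:C/U (Ti); 24:U/C (Ti); 26:U/G (Tv).
Of the 3 differences, 2 transitions and 1 transversion, so the answer is 1.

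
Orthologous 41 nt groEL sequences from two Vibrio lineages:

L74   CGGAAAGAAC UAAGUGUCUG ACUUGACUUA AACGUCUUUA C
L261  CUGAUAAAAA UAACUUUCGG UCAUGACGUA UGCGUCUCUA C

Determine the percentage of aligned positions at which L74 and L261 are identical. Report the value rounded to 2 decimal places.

68.29%

Mismatches occur at site 2 (G/U), site 5 (A/U), site 7 (G/A), site 10 (C/A), site 14 (G/C), site 16 (G/U), site 19 (U/G), site 21 (A/U), site 23 (U/A), site 28 (U/G), site 31 (A/U), site 32 (A/G), site 38 (U/C).
28 of the 41 sites match, so the percent identity is 28/41 × 100 = 68.29%.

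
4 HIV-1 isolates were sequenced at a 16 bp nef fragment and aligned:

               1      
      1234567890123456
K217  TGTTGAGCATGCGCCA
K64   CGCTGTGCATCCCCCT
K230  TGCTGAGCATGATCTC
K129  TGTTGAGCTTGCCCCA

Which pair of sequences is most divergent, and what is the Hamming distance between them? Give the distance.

Pairwise Hamming distances:
  K217 vs K64: 6
  K217 vs K230: 5
  K217 vs K129: 2
  K64 vs K230: 7
  K64 vs K129: 6
  K230 vs K129: 6
The largest is 7, between K64 and K230.

7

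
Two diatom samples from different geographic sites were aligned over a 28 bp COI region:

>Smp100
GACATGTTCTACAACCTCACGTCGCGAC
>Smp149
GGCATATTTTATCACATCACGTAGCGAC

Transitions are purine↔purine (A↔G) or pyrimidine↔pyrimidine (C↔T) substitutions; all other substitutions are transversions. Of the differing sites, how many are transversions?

3

Differing sites — 2:A/G (Ti); 6:G/A (Ti); 9:C/T (Ti); 12:C/T (Ti); 13:A/C (Tv); 16:C/A (Tv); 23:C/A (Tv).
Of the 7 differences, 4 transitions and 3 transversions, so the answer is 3.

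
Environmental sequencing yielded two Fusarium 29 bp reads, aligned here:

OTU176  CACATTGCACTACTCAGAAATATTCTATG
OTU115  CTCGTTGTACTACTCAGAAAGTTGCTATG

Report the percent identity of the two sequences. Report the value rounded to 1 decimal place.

79.3%

Differing sites — 2:A/T; 4:A/G; 8:C/T; 21:T/G; 22:A/T; 24:T/G.
23 of the 29 sites match, so the percent identity is 23/29 × 100 = 79.3%.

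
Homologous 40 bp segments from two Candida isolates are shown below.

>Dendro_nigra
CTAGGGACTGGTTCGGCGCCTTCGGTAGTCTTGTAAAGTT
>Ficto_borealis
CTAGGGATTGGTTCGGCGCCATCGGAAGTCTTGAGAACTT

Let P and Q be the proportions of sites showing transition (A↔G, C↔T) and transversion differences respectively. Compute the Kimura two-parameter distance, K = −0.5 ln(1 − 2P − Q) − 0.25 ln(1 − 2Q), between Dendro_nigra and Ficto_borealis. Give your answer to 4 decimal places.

0.1674

The sequences differ at positions 8 (C/T, transition), 21 (T/A, transversion), 26 (T/A, transversion), 34 (T/A, transversion), 35 (A/G, transition), 38 (G/C, transversion).
Of the 6 differences, 2 transitions and 4 transversions over 40 sites: P = 2/40 = 0.050000, Q = 4/40 = 0.100000.
d = −0.5·ln(0.800000) − 0.25·ln(0.800000) = −0.5·(-0.223144) − 0.25·(-0.223144) = 0.1674.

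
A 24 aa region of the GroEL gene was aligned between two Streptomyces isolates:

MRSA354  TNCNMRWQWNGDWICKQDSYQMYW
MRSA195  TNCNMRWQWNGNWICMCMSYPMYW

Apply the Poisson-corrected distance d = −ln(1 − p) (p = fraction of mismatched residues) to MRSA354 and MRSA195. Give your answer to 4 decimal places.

0.2336

The sequences differ at positions 12 (D/N), 16 (K/M), 17 (Q/C), 18 (D/M), 21 (Q/P).
p = 5/24 = 0.208333.
d = −ln(1 − 0.208333) = −ln(0.791667) = 0.2336.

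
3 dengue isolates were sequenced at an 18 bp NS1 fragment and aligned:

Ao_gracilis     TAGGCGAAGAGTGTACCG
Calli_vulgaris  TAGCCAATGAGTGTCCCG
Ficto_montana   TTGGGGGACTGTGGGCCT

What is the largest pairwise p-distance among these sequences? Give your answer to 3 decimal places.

0.611

Pairwise Hamming distances:
  Ao_gracilis vs Calli_vulgaris: 4
  Ao_gracilis vs Ficto_montana: 8
  Calli_vulgaris vs Ficto_montana: 11
The largest is 11 mismatches, between Calli_vulgaris and Ficto_montana; p = 11/18 = 0.611.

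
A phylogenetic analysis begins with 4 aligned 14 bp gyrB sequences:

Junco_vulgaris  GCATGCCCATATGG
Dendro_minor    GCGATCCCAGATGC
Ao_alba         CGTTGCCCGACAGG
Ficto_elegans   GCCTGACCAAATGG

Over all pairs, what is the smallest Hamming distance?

3

Pairwise Hamming distances:
  Junco_vulgaris vs Dendro_minor: 5
  Junco_vulgaris vs Ao_alba: 7
  Junco_vulgaris vs Ficto_elegans: 3
  Dendro_minor vs Ao_alba: 10
  Dendro_minor vs Ficto_elegans: 6
  Ao_alba vs Ficto_elegans: 7
The smallest is 3, between Junco_vulgaris and Ficto_elegans.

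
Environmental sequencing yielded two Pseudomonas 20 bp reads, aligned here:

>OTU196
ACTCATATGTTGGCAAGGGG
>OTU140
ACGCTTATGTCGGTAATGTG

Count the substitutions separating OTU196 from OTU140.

The sequences differ at positions 3 (T/G), 5 (A/T), 11 (T/C), 14 (C/T), 17 (G/T), 19 (G/T).
That gives 6 mismatches out of 20 aligned sites, so the Hamming distance is 6.

6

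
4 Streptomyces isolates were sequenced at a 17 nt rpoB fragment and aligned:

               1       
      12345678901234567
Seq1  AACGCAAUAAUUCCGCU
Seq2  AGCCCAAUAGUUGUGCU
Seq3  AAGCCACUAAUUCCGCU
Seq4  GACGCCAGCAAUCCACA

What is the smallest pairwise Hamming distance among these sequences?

3

Pairwise Hamming distances:
  Seq1 vs Seq2: 5
  Seq1 vs Seq3: 3
  Seq1 vs Seq4: 7
  Seq2 vs Seq3: 6
  Seq2 vs Seq4: 12
  Seq3 vs Seq4: 10
The smallest is 3, between Seq1 and Seq3.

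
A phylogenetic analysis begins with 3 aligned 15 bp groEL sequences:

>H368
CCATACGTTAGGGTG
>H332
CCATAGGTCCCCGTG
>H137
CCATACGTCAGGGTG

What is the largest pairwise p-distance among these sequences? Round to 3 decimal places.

0.333

Pairwise Hamming distances:
  H368 vs H332: 5
  H368 vs H137: 1
  H332 vs H137: 4
The largest is 5 mismatches, between H368 and H332; p = 5/15 = 0.333.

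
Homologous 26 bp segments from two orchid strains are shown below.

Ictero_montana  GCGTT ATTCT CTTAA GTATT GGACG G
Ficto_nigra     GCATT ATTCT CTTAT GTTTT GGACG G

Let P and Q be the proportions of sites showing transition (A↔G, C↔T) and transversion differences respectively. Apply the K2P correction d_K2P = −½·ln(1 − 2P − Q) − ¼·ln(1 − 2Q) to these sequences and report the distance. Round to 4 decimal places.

0.1253

Differing sites — 3:G/A (Ti); 15:A/T (Tv); 18:A/T (Tv).
Of the 3 differences, 1 transition and 2 transversions over 26 sites: P = 1/26 = 0.038462, Q = 2/26 = 0.076923.
d = −0.5·ln(0.846153) − 0.25·ln(0.846154) = −0.5·(-0.167055) − 0.25·(-0.167054) = 0.1253.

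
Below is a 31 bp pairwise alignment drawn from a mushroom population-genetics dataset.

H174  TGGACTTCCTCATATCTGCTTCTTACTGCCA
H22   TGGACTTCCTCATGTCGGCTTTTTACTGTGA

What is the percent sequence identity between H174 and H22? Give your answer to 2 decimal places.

The sequences differ at positions 14 (A/G), 17 (T/G), 22 (C/T), 29 (C/T), 30 (C/G).
26 of the 31 sites match, so the percent identity is 26/31 × 100 = 83.87%.

83.87%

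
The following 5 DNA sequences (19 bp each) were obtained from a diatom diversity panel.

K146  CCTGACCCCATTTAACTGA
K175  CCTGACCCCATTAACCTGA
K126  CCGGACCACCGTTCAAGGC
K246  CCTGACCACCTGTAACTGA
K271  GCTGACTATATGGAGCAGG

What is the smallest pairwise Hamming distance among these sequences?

2

Pairwise Hamming distances:
  K146 vs K175: 2
  K146 vs K126: 8
  K146 vs K246: 3
  K146 vs K271: 9
  K175 vs K126: 10
  K175 vs K246: 5
  K175 vs K271: 9
  K126 vs K246: 7
  K126 vs K271: 13
  K246 vs K271: 8
The smallest is 2, between K146 and K175.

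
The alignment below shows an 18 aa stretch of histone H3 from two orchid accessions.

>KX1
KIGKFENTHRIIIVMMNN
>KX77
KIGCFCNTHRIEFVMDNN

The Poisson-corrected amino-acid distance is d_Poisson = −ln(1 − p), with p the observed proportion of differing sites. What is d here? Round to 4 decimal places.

Differing sites — 4:K/C; 6:E/C; 12:I/E; 13:I/F; 16:M/D.
p = 5/18 = 0.277778.
d = −ln(1 − 0.277778) = −ln(0.722222) = 0.3254.

0.3254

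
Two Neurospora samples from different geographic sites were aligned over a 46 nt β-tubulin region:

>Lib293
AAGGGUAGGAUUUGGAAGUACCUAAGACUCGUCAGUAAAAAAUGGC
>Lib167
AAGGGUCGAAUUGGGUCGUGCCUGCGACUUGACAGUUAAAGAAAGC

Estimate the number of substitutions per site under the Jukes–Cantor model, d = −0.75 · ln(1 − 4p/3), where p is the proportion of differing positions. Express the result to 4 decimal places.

Mismatches occur at site 7 (A/C), site 9 (G/A), site 13 (U/G), site 16 (A/U), site 17 (A/C), site 20 (A/G), site 24 (A/G), site 25 (A/C), site 30 (C/U), site 32 (U/A), site 37 (A/U), site 41 (A/G), site 43 (U/A), site 44 (G/A).
p = 14/46 = 0.304348.
d = −0.75 · ln(1 − (4/3)·0.304348) = −0.75 · ln(0.594203) = −0.75 · (-0.520534) = 0.3904.

0.3904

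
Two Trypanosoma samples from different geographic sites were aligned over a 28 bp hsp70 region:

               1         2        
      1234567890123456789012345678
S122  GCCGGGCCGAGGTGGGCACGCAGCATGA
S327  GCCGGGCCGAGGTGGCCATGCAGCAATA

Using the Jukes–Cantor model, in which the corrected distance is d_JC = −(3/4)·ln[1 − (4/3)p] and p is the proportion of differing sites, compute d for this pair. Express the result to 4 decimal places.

0.1585

Mismatches occur at site 16 (G↔C), site 19 (C↔T), site 26 (T↔A), site 27 (G↔T).
p = 4/28 = 0.142857.
d = −0.75 · ln(1 − (4/3)·0.142857) = −0.75 · ln(0.809524) = −0.75 · (-0.211309) = 0.1585.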